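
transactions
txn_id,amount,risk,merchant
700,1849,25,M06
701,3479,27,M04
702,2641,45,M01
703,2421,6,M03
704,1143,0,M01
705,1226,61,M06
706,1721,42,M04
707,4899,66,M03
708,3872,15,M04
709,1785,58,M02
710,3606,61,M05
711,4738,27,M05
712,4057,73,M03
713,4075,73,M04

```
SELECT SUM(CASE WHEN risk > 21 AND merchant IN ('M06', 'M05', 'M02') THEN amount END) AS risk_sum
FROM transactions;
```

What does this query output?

13204

txn_id=700: ✓ → 1849
txn_id=701: ✗
txn_id=702: ✗
txn_id=703: ✗
txn_id=704: ✗
txn_id=705: ✓ → 1226
txn_id=706: ✗
txn_id=707: ✗
txn_id=708: ✗
txn_id=709: ✓ → 1785
txn_id=710: ✓ → 3606
txn_id=711: ✓ → 4738
txn_id=712: ✗
txn_id=713: ✗
risk_sum = 1849 + 1226 + 1785 + 3606 + 4738 = 13204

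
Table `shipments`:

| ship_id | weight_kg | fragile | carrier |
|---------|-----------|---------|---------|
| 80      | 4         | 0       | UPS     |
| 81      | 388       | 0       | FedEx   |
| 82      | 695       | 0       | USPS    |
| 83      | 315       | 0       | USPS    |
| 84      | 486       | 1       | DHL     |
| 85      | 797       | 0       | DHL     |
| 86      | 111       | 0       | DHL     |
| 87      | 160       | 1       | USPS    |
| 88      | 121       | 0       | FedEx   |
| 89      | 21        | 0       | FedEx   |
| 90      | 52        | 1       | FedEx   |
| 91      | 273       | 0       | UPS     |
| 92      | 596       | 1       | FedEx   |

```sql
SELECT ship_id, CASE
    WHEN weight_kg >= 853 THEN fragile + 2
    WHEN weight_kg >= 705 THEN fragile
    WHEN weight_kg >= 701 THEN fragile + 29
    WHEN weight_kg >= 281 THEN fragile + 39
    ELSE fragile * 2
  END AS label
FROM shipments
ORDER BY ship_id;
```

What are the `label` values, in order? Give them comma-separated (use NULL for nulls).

ship_id=80: ELSE → 0
ship_id=81: weight_kg >= 281 → 39
ship_id=82: weight_kg >= 281 → 39
ship_id=83: weight_kg >= 281 → 39
ship_id=84: weight_kg >= 281 → 40
ship_id=85: weight_kg >= 705 → 0
ship_id=86: ELSE → 0
ship_id=87: ELSE → 2
ship_id=88: ELSE → 0
ship_id=89: ELSE → 0
ship_id=90: ELSE → 2
ship_id=91: ELSE → 0
ship_id=92: weight_kg >= 281 → 40

0, 39, 39, 39, 40, 0, 0, 2, 0, 0, 2, 0, 40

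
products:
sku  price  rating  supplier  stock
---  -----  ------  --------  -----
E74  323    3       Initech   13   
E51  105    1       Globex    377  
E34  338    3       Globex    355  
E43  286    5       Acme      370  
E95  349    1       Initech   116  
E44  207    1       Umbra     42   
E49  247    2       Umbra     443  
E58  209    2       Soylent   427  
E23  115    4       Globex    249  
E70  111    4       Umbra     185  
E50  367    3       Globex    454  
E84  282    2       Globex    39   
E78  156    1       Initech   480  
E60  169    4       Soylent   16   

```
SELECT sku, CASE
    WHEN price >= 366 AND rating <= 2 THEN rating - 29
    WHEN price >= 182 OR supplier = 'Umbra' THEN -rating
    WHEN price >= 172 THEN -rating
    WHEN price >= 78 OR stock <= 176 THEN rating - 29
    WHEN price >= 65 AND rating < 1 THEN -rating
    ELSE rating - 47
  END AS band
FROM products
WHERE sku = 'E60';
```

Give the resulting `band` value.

-25

sku = E60: price=169, rating=4, supplier=Soylent, stock=16.
price >= 366 AND rating <= 2 → false
price >= 182 OR supplier = 'Umbra' → false
price >= 172 → false
price >= 78 OR stock <= 176 → true → -25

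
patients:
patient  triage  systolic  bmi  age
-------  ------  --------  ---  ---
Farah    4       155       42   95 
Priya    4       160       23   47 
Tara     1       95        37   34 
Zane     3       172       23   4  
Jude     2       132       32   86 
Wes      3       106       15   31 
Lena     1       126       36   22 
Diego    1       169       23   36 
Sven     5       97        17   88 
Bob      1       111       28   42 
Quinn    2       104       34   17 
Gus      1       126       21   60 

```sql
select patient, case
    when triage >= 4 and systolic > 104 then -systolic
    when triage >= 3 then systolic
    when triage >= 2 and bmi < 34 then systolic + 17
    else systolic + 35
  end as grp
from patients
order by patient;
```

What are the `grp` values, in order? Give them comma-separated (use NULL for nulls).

146, 204, -155, 161, 149, 161, -160, 139, 97, 130, 106, 172

patient=Bob: ELSE → 146
patient=Diego: ELSE → 204
patient=Farah: triage >= 4 and systolic > 104 → -155
patient=Gus: ELSE → 161
patient=Jude: triage >= 2 and bmi < 34 → 149
patient=Lena: ELSE → 161
patient=Priya: triage >= 4 and systolic > 104 → -160
patient=Quinn: ELSE → 139
patient=Sven: triage >= 3 → 97
patient=Tara: ELSE → 130
patient=Wes: triage >= 3 → 106
patient=Zane: triage >= 3 → 172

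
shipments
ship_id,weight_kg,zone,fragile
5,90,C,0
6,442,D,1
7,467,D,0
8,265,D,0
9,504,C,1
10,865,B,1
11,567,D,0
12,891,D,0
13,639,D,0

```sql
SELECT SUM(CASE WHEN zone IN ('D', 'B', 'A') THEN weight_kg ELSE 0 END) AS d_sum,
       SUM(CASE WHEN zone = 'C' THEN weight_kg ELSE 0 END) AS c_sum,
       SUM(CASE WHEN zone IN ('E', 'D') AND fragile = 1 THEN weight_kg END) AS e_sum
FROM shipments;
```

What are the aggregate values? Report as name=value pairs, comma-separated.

[d_sum: zone IN ('D', 'B', 'A')]
ship_id=5: ✗
ship_id=6: ✓ → 442
ship_id=7: ✓ → 467
ship_id=8: ✓ → 265
ship_id=9: ✗
ship_id=10: ✓ → 865
ship_id=11: ✓ → 567
ship_id=12: ✓ → 891
ship_id=13: ✓ → 639
d_sum = 442 + 467 + 265 + 865 + 567 + 891 + 639 = 4136
—
[c_sum: zone = 'C']
ship_id=5: ✓ → 90
ship_id=6: ✗
ship_id=7: ✗
ship_id=8: ✗
ship_id=9: ✓ → 504
ship_id=10: ✗
ship_id=11: ✗
ship_id=12: ✗
ship_id=13: ✗
c_sum = 90 + 504 = 594
—
[e_sum: zone IN ('E', 'D') AND fragile = 1]
ship_id=5: ✗
ship_id=6: ✓ → 442
ship_id=7: ✗
ship_id=8: ✗
ship_id=9: ✗
ship_id=10: ✗
ship_id=11: ✗
ship_id=12: ✗
ship_id=13: ✗
e_sum = 442

d_sum=4136, c_sum=594, e_sum=442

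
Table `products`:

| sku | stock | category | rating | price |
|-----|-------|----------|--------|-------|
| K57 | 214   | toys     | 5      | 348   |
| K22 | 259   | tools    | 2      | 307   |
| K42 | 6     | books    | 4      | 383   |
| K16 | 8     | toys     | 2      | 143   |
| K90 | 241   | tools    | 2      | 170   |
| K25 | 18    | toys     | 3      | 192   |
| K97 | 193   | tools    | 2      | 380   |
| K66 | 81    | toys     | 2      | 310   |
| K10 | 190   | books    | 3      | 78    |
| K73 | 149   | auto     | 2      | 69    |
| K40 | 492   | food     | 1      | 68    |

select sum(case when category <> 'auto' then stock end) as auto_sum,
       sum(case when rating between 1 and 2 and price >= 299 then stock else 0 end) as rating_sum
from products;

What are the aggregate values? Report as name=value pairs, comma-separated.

auto_sum=1702, rating_sum=533

[auto_sum: category <> 'auto']
sku=K57: ✓ → 214
sku=K22: ✓ → 259
sku=K42: ✓ → 6
sku=K16: ✓ → 8
sku=K90: ✓ → 241
sku=K25: ✓ → 18
sku=K97: ✓ → 193
sku=K66: ✓ → 81
sku=K10: ✓ → 190
sku=K73: ✗
sku=K40: ✓ → 492
auto_sum = 214 + 259 + 6 + 8 + 241 + 18 + 193 + 81 + 190 + 492 = 1702
—
[rating_sum: rating between 1 and 2 and price >= 299]
sku=K57: ✗
sku=K22: ✓ → 259
sku=K42: ✗
sku=K16: ✗
sku=K90: ✗
sku=K25: ✗
sku=K97: ✓ → 193
sku=K66: ✓ → 81
sku=K10: ✗
sku=K73: ✗
sku=K40: ✗
rating_sum = 259 + 193 + 81 = 533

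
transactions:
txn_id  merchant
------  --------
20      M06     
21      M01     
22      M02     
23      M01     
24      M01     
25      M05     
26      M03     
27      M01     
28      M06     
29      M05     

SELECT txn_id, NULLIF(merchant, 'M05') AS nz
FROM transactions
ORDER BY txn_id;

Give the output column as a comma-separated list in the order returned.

txn_id=20: merchant=M06 vs M05: differ → M06
txn_id=21: merchant=M01 vs M05: differ → M01
txn_id=22: merchant=M02 vs M05: differ → M02
txn_id=23: merchant=M01 vs M05: differ → M01
txn_id=24: merchant=M01 vs M05: differ → M01
txn_id=25: merchant=M05 vs M05: equal → NULL
txn_id=26: merchant=M03 vs M05: differ → M03
txn_id=27: merchant=M01 vs M05: differ → M01
txn_id=28: merchant=M06 vs M05: differ → M06
txn_id=29: merchant=M05 vs M05: equal → NULL

M06, M01, M02, M01, M01, NULL, M03, M01, M06, NULL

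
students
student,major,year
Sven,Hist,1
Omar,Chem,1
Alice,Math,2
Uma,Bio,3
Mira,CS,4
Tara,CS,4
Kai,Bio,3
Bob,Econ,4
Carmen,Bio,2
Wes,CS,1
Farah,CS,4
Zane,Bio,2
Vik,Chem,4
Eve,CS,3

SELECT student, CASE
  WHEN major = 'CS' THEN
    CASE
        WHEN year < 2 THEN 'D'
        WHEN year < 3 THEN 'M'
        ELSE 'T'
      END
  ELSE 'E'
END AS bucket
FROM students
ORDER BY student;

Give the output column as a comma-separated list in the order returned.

student=Alice: major='Math' → outer ELSE → E
student=Bob: major='Econ' → outer ELSE → E
student=Carmen: major='Bio' → outer ELSE → E
student=Eve: major='CS' → inner[ELSE] → T
student=Farah: major='CS' → inner[ELSE] → T
student=Kai: major='Bio' → outer ELSE → E
student=Mira: major='CS' → inner[ELSE] → T
student=Omar: major='Chem' → outer ELSE → E
student=Sven: major='Hist' → outer ELSE → E
student=Tara: major='CS' → inner[ELSE] → T
student=Uma: major='Bio' → outer ELSE → E
student=Vik: major='Chem' → outer ELSE → E
student=Wes: major='CS' → inner[year < 2] → D
student=Zane: major='Bio' → outer ELSE → E

E, E, E, T, T, E, T, E, E, T, E, E, D, E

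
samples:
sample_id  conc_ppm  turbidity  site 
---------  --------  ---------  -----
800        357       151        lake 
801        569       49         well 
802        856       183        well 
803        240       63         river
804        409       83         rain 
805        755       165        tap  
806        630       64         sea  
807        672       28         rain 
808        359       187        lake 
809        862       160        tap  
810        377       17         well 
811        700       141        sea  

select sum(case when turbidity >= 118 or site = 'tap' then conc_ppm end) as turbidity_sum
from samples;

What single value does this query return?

sample_id=800: ✓ → 357
sample_id=801: ✗
sample_id=802: ✓ → 856
sample_id=803: ✗
sample_id=804: ✗
sample_id=805: ✓ → 755
sample_id=806: ✗
sample_id=807: ✗
sample_id=808: ✓ → 359
sample_id=809: ✓ → 862
sample_id=810: ✗
sample_id=811: ✓ → 700
turbidity_sum = 357 + 856 + 755 + 359 + 862 + 700 = 3889

3889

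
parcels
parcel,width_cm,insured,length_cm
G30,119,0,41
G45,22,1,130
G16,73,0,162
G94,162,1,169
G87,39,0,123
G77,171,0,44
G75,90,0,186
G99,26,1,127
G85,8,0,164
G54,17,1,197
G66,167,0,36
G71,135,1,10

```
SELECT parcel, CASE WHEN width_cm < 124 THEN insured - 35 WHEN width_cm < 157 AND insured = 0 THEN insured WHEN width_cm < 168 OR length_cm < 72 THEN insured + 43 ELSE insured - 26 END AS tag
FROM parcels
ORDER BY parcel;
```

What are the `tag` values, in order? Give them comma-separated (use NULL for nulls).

-35, -35, -34, -34, 43, 44, -35, 43, -35, -35, 44, -34

parcel=G16: width_cm < 124 → -35
parcel=G30: width_cm < 124 → -35
parcel=G45: width_cm < 124 → -34
parcel=G54: width_cm < 124 → -34
parcel=G66: width_cm < 168 OR length_cm < 72 → 43
parcel=G71: width_cm < 168 OR length_cm < 72 → 44
parcel=G75: width_cm < 124 → -35
parcel=G77: width_cm < 168 OR length_cm < 72 → 43
parcel=G85: width_cm < 124 → -35
parcel=G87: width_cm < 124 → -35
parcel=G94: width_cm < 168 OR length_cm < 72 → 44
parcel=G99: width_cm < 124 → -34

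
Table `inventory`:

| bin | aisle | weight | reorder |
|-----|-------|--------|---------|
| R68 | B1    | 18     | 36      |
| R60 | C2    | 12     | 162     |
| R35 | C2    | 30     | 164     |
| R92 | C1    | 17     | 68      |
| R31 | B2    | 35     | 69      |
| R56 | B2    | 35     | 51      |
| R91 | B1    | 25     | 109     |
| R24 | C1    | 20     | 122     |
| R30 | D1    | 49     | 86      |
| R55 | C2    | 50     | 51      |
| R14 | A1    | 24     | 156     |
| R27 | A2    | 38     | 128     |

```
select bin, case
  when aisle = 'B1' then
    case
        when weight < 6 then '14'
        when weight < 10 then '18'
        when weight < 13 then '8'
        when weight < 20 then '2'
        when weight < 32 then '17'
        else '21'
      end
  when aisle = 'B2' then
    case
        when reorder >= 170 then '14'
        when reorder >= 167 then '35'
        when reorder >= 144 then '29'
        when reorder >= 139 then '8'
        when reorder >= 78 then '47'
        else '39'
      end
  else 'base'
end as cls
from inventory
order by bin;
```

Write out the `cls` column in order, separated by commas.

bin=R14: aisle='A1' → outer ELSE → base
bin=R24: aisle='C1' → outer ELSE → base
bin=R27: aisle='A2' → outer ELSE → base
bin=R30: aisle='D1' → outer ELSE → base
bin=R31: aisle='B2' → inner[ELSE] → 39
bin=R35: aisle='C2' → outer ELSE → base
bin=R55: aisle='C2' → outer ELSE → base
bin=R56: aisle='B2' → inner[ELSE] → 39
bin=R60: aisle='C2' → outer ELSE → base
bin=R68: aisle='B1' → inner[weight < 20] → 2
bin=R91: aisle='B1' → inner[weight < 32] → 17
bin=R92: aisle='C1' → outer ELSE → base

base, base, base, base, 39, base, base, 39, base, 2, 17, base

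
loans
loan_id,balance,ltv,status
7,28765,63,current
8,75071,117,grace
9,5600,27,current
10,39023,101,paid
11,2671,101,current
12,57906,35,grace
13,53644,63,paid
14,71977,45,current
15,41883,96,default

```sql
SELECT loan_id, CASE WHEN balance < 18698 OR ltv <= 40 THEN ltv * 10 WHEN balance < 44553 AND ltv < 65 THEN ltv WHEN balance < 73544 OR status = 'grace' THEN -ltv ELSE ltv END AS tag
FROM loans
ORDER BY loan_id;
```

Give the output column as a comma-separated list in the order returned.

63, -117, 270, -101, 1010, 350, -63, -45, -96

loan_id=7: balance < 44553 AND ltv < 65 → 63
loan_id=8: balance < 73544 OR status = 'grace' → -117
loan_id=9: balance < 18698 OR ltv <= 40 → 270
loan_id=10: balance < 73544 OR status = 'grace' → -101
loan_id=11: balance < 18698 OR ltv <= 40 → 1010
loan_id=12: balance < 18698 OR ltv <= 40 → 350
loan_id=13: balance < 73544 OR status = 'grace' → -63
loan_id=14: balance < 73544 OR status = 'grace' → -45
loan_id=15: balance < 73544 OR status = 'grace' → -96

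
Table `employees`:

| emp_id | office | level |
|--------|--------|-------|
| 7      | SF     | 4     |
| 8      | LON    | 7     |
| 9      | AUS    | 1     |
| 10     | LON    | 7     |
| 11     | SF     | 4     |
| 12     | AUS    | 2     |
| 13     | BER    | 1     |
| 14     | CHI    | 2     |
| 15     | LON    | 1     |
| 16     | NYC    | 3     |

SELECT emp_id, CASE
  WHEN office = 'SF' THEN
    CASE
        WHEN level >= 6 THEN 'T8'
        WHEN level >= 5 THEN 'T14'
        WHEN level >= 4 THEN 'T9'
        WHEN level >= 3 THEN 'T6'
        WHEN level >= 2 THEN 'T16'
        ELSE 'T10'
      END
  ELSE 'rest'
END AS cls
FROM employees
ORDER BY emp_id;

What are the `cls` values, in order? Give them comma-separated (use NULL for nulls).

T9, rest, rest, rest, T9, rest, rest, rest, rest, rest

emp_id=7: office='SF' → inner[level >= 4] → T9
emp_id=8: office='LON' → outer ELSE → rest
emp_id=9: office='AUS' → outer ELSE → rest
emp_id=10: office='LON' → outer ELSE → rest
emp_id=11: office='SF' → inner[level >= 4] → T9
emp_id=12: office='AUS' → outer ELSE → rest
emp_id=13: office='BER' → outer ELSE → rest
emp_id=14: office='CHI' → outer ELSE → rest
emp_id=15: office='LON' → outer ELSE → rest
emp_id=16: office='NYC' → outer ELSE → rest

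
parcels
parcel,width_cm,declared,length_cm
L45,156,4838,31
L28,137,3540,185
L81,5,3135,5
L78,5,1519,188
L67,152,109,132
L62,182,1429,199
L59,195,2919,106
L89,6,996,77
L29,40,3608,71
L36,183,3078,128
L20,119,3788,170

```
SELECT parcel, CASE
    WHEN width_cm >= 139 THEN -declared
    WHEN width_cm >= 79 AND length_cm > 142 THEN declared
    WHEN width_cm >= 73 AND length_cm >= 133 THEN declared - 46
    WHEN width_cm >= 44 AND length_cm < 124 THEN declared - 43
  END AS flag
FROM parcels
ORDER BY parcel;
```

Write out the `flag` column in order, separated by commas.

3788, 3540, NULL, -3078, -4838, -2919, -1429, -109, NULL, NULL, NULL

parcel=L20: width_cm >= 79 AND length_cm > 142 → 3788
parcel=L28: width_cm >= 79 AND length_cm > 142 → 3540
parcel=L29: (no match → NULL) → NULL
parcel=L36: width_cm >= 139 → -3078
parcel=L45: width_cm >= 139 → -4838
parcel=L59: width_cm >= 139 → -2919
parcel=L62: width_cm >= 139 → -1429
parcel=L67: width_cm >= 139 → -109
parcel=L78: (no match → NULL) → NULL
parcel=L81: (no match → NULL) → NULL
parcel=L89: (no match → NULL) → NULL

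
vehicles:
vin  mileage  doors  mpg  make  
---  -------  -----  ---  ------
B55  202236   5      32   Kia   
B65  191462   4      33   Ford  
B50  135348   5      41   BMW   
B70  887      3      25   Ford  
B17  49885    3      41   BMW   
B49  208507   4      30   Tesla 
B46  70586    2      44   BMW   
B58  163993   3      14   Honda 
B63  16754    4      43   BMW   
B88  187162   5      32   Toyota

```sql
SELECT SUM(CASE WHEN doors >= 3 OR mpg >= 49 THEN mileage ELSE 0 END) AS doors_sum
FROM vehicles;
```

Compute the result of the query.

1156234

vin=B55: ✓ → 202236
vin=B65: ✓ → 191462
vin=B50: ✓ → 135348
vin=B70: ✓ → 887
vin=B17: ✓ → 49885
vin=B49: ✓ → 208507
vin=B46: ✗
vin=B58: ✓ → 163993
vin=B63: ✓ → 16754
vin=B88: ✓ → 187162
doors_sum = 202236 + 191462 + 135348 + 887 + 49885 + 208507 + 163993 + 16754 + 187162 = 1156234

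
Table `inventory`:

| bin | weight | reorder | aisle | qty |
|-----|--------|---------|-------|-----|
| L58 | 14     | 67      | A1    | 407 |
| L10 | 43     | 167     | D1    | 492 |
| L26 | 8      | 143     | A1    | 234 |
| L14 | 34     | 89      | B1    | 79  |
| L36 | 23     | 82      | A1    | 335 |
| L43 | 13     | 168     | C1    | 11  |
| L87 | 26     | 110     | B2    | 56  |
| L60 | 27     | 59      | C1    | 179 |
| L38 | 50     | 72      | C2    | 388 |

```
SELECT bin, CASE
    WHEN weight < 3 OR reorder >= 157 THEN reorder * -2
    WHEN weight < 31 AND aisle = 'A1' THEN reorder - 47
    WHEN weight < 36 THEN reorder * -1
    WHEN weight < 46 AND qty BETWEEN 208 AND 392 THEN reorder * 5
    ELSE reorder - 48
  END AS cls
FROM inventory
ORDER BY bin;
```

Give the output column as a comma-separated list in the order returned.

-334, -89, 96, 35, 24, -336, 20, -59, -110

bin=L10: weight < 3 OR reorder >= 157 → -334
bin=L14: weight < 36 → -89
bin=L26: weight < 31 AND aisle = 'A1' → 96
bin=L36: weight < 31 AND aisle = 'A1' → 35
bin=L38: ELSE → 24
bin=L43: weight < 3 OR reorder >= 157 → -336
bin=L58: weight < 31 AND aisle = 'A1' → 20
bin=L60: weight < 36 → -59
bin=L87: weight < 36 → -110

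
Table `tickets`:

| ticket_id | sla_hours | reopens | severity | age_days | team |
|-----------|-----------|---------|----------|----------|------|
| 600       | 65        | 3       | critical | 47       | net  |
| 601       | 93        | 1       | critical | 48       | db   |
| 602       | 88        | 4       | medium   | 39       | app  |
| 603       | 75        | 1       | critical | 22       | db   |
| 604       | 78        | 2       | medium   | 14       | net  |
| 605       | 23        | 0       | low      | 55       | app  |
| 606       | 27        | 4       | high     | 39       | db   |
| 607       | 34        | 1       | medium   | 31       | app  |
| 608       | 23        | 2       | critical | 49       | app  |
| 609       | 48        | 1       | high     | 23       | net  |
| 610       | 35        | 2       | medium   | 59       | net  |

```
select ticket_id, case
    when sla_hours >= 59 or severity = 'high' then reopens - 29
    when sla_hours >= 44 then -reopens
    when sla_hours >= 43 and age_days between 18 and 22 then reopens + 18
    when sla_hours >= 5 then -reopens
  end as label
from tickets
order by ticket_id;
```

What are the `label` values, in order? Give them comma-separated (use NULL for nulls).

ticket_id=600: sla_hours >= 59 or severity = 'high' → -26
ticket_id=601: sla_hours >= 59 or severity = 'high' → -28
ticket_id=602: sla_hours >= 59 or severity = 'high' → -25
ticket_id=603: sla_hours >= 59 or severity = 'high' → -28
ticket_id=604: sla_hours >= 59 or severity = 'high' → -27
ticket_id=605: sla_hours >= 5 → 0
ticket_id=606: sla_hours >= 59 or severity = 'high' → -25
ticket_id=607: sla_hours >= 5 → -1
ticket_id=608: sla_hours >= 5 → -2
ticket_id=609: sla_hours >= 59 or severity = 'high' → -28
ticket_id=610: sla_hours >= 5 → -2

-26, -28, -25, -28, -27, 0, -25, -1, -2, -28, -2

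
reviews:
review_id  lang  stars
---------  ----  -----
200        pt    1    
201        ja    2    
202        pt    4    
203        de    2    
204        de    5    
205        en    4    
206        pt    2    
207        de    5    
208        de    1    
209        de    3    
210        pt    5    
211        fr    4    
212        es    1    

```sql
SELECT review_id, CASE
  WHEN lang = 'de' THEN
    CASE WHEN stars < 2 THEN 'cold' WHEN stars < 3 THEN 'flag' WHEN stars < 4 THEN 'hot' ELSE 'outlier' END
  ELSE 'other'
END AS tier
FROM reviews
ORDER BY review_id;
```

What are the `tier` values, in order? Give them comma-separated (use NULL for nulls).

other, other, other, flag, outlier, other, other, outlier, cold, hot, other, other, other

review_id=200: lang='pt' → outer ELSE → other
review_id=201: lang='ja' → outer ELSE → other
review_id=202: lang='pt' → outer ELSE → other
review_id=203: lang='de' → inner[stars < 3] → flag
review_id=204: lang='de' → inner[ELSE] → outlier
review_id=205: lang='en' → outer ELSE → other
review_id=206: lang='pt' → outer ELSE → other
review_id=207: lang='de' → inner[ELSE] → outlier
review_id=208: lang='de' → inner[stars < 2] → cold
review_id=209: lang='de' → inner[stars < 4] → hot
review_id=210: lang='pt' → outer ELSE → other
review_id=211: lang='fr' → outer ELSE → other
review_id=212: lang='es' → outer ELSE → other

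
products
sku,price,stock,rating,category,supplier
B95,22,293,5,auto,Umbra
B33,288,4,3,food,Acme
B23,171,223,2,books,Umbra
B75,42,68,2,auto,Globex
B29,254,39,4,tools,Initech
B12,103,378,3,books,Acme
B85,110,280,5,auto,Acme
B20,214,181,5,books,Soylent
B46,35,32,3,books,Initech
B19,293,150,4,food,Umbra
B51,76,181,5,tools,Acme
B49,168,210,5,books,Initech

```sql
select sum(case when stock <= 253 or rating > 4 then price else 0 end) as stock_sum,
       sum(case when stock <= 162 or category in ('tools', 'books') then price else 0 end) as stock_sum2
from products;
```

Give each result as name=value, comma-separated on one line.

stock_sum=1673, stock_sum2=1644

[stock_sum: stock <= 253 or rating > 4]
sku=B95: ✓ → 22
sku=B33: ✓ → 288
sku=B23: ✓ → 171
sku=B75: ✓ → 42
sku=B29: ✓ → 254
sku=B12: ✗
sku=B85: ✓ → 110
sku=B20: ✓ → 214
sku=B46: ✓ → 35
sku=B19: ✓ → 293
sku=B51: ✓ → 76
sku=B49: ✓ → 168
stock_sum = 22 + 288 + 171 + 42 + 254 + 110 + 214 + 35 + 293 + 76 + 168 = 1673
—
[stock_sum2: stock <= 162 or category in ('tools', 'books')]
sku=B95: ✗
sku=B33: ✓ → 288
sku=B23: ✓ → 171
sku=B75: ✓ → 42
sku=B29: ✓ → 254
sku=B12: ✓ → 103
sku=B85: ✗
sku=B20: ✓ → 214
sku=B46: ✓ → 35
sku=B19: ✓ → 293
sku=B51: ✓ → 76
sku=B49: ✓ → 168
stock_sum2 = 288 + 171 + 42 + 254 + 103 + 214 + 35 + 293 + 76 + 168 = 1644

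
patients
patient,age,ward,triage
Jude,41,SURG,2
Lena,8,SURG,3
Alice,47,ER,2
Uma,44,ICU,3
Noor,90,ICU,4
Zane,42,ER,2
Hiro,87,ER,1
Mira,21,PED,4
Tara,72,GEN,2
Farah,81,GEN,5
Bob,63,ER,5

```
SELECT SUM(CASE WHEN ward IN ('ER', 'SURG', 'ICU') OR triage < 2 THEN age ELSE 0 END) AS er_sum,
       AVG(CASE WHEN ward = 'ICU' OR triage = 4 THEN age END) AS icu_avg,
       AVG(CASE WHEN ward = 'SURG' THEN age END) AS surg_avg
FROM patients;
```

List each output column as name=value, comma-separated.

[er_sum: ward IN ('ER', 'SURG', 'ICU') OR triage < 2]
patient=Jude: ✓ → 41
patient=Lena: ✓ → 8
patient=Alice: ✓ → 47
patient=Uma: ✓ → 44
patient=Noor: ✓ → 90
patient=Zane: ✓ → 42
patient=Hiro: ✓ → 87
patient=Mira: ✗
patient=Tara: ✗
patient=Farah: ✗
patient=Bob: ✓ → 63
er_sum = 41 + 8 + 47 + 44 + 90 + 42 + 87 + 63 = 422
—
[icu_avg: ward = 'ICU' OR triage = 4]
patient=Jude: ✗
patient=Lena: ✗
patient=Alice: ✗
patient=Uma: ✓ → 44
patient=Noor: ✓ → 90
patient=Zane: ✗
patient=Hiro: ✗
patient=Mira: ✓ → 21
patient=Tara: ✗
patient=Farah: ✗
patient=Bob: ✗
icu_avg = (44 + 90 + 21) / 3 = 51.6666666667
—
[surg_avg: ward = 'SURG']
patient=Jude: ✓ → 41
patient=Lena: ✓ → 8
patient=Alice: ✗
patient=Uma: ✗
patient=Noor: ✗
patient=Zane: ✗
patient=Hiro: ✗
patient=Mira: ✗
patient=Tara: ✗
patient=Farah: ✗
patient=Bob: ✗
surg_avg = (41 + 8) / 2 = 24.5

er_sum=422, icu_avg=51.6666666667, surg_avg=24.5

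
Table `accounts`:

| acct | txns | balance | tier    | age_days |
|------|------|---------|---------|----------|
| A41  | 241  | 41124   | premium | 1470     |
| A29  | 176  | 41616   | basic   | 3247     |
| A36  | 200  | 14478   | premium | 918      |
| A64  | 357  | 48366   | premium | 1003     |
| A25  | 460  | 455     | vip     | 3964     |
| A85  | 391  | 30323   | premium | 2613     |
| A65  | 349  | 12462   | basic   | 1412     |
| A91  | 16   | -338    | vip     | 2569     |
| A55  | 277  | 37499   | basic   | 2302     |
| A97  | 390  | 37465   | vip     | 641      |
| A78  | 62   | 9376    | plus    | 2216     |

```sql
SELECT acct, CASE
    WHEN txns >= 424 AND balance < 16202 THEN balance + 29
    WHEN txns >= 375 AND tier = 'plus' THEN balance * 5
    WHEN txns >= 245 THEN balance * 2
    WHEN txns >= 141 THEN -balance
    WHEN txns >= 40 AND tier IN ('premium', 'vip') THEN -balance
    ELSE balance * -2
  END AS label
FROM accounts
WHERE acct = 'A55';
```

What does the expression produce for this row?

74998

acct = A55: txns=277, balance=37499, tier=basic, age_days=2302.
txns >= 424 AND balance < 16202 → false
txns >= 375 AND tier = 'plus' → false
txns >= 245 → true → 74998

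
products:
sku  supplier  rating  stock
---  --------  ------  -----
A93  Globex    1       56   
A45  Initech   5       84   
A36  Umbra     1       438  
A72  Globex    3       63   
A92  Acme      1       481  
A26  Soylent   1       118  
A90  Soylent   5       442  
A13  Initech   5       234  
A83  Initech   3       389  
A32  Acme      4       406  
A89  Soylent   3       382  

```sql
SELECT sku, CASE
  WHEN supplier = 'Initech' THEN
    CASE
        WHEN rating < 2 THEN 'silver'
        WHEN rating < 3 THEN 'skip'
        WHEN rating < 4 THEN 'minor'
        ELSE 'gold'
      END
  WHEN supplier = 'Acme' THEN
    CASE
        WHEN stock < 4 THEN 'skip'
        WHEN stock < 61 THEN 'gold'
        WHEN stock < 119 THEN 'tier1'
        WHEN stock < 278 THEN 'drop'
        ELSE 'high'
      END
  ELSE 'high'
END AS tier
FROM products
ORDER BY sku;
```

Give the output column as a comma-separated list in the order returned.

sku=A13: supplier='Initech' → inner[ELSE] → gold
sku=A26: supplier='Soylent' → outer ELSE → high
sku=A32: supplier='Acme' → inner[ELSE] → high
sku=A36: supplier='Umbra' → outer ELSE → high
sku=A45: supplier='Initech' → inner[ELSE] → gold
sku=A72: supplier='Globex' → outer ELSE → high
sku=A83: supplier='Initech' → inner[rating < 4] → minor
sku=A89: supplier='Soylent' → outer ELSE → high
sku=A90: supplier='Soylent' → outer ELSE → high
sku=A92: supplier='Acme' → inner[ELSE] → high
sku=A93: supplier='Globex' → outer ELSE → high

gold, high, high, high, gold, high, minor, high, high, high, high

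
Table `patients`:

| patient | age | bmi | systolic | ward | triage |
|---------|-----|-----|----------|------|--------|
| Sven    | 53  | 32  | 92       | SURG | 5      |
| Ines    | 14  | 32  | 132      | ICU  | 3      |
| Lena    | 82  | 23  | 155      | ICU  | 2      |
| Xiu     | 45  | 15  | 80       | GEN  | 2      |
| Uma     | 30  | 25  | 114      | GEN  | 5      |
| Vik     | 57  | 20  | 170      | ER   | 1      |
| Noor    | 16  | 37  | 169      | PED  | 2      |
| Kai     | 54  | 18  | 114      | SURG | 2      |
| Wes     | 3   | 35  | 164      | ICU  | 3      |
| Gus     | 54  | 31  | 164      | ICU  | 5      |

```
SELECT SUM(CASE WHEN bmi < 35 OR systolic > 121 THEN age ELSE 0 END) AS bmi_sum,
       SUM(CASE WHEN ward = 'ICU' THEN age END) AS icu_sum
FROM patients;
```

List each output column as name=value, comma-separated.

bmi_sum=408, icu_sum=153

[bmi_sum: bmi < 35 OR systolic > 121]
patient=Sven: ✓ → 53
patient=Ines: ✓ → 14
patient=Lena: ✓ → 82
patient=Xiu: ✓ → 45
patient=Uma: ✓ → 30
patient=Vik: ✓ → 57
patient=Noor: ✓ → 16
patient=Kai: ✓ → 54
patient=Wes: ✓ → 3
patient=Gus: ✓ → 54
bmi_sum = 53 + 14 + 82 + 45 + 30 + 57 + 16 + 54 + 3 + 54 = 408
—
[icu_sum: ward = 'ICU']
patient=Sven: ✗
patient=Ines: ✓ → 14
patient=Lena: ✓ → 82
patient=Xiu: ✗
patient=Uma: ✗
patient=Vik: ✗
patient=Noor: ✗
patient=Kai: ✗
patient=Wes: ✓ → 3
patient=Gus: ✓ → 54
icu_sum = 14 + 82 + 3 + 54 = 153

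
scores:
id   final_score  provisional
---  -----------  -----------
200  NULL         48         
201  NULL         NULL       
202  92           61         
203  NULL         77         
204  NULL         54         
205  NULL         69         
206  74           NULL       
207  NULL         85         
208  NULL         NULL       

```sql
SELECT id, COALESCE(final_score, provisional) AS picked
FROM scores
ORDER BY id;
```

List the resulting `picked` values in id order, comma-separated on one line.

48, NULL, 92, 77, 54, 69, 74, 85, NULL

id=200: final_score=NULL, provisional=48 → 48
id=201: final_score=NULL, provisional=NULL (all NULL) → NULL
id=202: final_score=92 → 92
id=203: final_score=NULL, provisional=77 → 77
id=204: final_score=NULL, provisional=54 → 54
id=205: final_score=NULL, provisional=69 → 69
id=206: final_score=74 → 74
id=207: final_score=NULL, provisional=85 → 85
id=208: final_score=NULL, provisional=NULL (all NULL) → NULL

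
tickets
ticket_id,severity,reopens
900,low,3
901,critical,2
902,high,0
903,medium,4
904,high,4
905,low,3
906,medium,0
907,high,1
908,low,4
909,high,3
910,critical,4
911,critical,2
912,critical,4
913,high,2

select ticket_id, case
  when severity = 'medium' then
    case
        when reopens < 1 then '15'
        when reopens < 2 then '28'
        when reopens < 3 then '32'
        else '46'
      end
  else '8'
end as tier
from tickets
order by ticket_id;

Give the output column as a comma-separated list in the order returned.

8, 8, 8, 46, 8, 8, 15, 8, 8, 8, 8, 8, 8, 8

ticket_id=900: severity='low' → outer ELSE → 8
ticket_id=901: severity='critical' → outer ELSE → 8
ticket_id=902: severity='high' → outer ELSE → 8
ticket_id=903: severity='medium' → inner[ELSE] → 46
ticket_id=904: severity='high' → outer ELSE → 8
ticket_id=905: severity='low' → outer ELSE → 8
ticket_id=906: severity='medium' → inner[reopens < 1] → 15
ticket_id=907: severity='high' → outer ELSE → 8
ticket_id=908: severity='low' → outer ELSE → 8
ticket_id=909: severity='high' → outer ELSE → 8
ticket_id=910: severity='critical' → outer ELSE → 8
ticket_id=911: severity='critical' → outer ELSE → 8
ticket_id=912: severity='critical' → outer ELSE → 8
ticket_id=913: severity='high' → outer ELSE → 8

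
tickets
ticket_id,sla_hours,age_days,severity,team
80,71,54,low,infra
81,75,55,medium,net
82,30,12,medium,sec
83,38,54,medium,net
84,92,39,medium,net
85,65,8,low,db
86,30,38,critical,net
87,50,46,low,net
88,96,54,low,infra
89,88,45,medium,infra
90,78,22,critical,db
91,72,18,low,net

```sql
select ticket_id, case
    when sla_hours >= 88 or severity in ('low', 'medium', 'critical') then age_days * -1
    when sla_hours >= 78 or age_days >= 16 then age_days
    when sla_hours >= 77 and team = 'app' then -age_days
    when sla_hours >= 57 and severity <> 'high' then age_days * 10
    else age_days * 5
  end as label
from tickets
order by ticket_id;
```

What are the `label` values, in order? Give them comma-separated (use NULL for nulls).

-54, -55, -12, -54, -39, -8, -38, -46, -54, -45, -22, -18

ticket_id=80: sla_hours >= 88 or severity in ('low', 'medium', 'critical') → -54
ticket_id=81: sla_hours >= 88 or severity in ('low', 'medium', 'critical') → -55
ticket_id=82: sla_hours >= 88 or severity in ('low', 'medium', 'critical') → -12
ticket_id=83: sla_hours >= 88 or severity in ('low', 'medium', 'critical') → -54
ticket_id=84: sla_hours >= 88 or severity in ('low', 'medium', 'critical') → -39
ticket_id=85: sla_hours >= 88 or severity in ('low', 'medium', 'critical') → -8
ticket_id=86: sla_hours >= 88 or severity in ('low', 'medium', 'critical') → -38
ticket_id=87: sla_hours >= 88 or severity in ('low', 'medium', 'critical') → -46
ticket_id=88: sla_hours >= 88 or severity in ('low', 'medium', 'critical') → -54
ticket_id=89: sla_hours >= 88 or severity in ('low', 'medium', 'critical') → -45
ticket_id=90: sla_hours >= 88 or severity in ('low', 'medium', 'critical') → -22
ticket_id=91: sla_hours >= 88 or severity in ('low', 'medium', 'critical') → -18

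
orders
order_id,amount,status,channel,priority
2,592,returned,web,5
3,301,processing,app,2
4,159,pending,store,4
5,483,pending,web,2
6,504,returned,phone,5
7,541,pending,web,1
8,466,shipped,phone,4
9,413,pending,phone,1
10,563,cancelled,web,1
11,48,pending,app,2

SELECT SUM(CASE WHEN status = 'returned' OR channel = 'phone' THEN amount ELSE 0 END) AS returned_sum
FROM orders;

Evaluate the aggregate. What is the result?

order_id=2: ✓ → 592
order_id=3: ✗
order_id=4: ✗
order_id=5: ✗
order_id=6: ✓ → 504
order_id=7: ✗
order_id=8: ✓ → 466
order_id=9: ✓ → 413
order_id=10: ✗
order_id=11: ✗
returned_sum = 592 + 504 + 466 + 413 = 1975

1975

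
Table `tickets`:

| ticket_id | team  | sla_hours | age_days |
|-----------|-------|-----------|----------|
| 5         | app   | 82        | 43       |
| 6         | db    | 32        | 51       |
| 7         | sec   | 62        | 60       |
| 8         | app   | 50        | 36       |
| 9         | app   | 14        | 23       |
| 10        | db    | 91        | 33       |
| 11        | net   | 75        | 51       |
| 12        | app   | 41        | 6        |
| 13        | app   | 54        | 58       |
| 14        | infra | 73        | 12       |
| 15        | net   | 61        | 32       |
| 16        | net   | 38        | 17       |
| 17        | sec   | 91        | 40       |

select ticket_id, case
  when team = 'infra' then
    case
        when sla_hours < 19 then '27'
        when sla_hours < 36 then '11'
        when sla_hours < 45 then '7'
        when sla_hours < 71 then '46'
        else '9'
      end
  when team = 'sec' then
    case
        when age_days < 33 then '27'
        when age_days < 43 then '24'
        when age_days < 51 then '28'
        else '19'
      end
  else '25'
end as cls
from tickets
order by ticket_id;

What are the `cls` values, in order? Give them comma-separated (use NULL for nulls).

25, 25, 19, 25, 25, 25, 25, 25, 25, 9, 25, 25, 24

ticket_id=5: team='app' → outer ELSE → 25
ticket_id=6: team='db' → outer ELSE → 25
ticket_id=7: team='sec' → inner[ELSE] → 19
ticket_id=8: team='app' → outer ELSE → 25
ticket_id=9: team='app' → outer ELSE → 25
ticket_id=10: team='db' → outer ELSE → 25
ticket_id=11: team='net' → outer ELSE → 25
ticket_id=12: team='app' → outer ELSE → 25
ticket_id=13: team='app' → outer ELSE → 25
ticket_id=14: team='infra' → inner[ELSE] → 9
ticket_id=15: team='net' → outer ELSE → 25
ticket_id=16: team='net' → outer ELSE → 25
ticket_id=17: team='sec' → inner[age_days < 43] → 24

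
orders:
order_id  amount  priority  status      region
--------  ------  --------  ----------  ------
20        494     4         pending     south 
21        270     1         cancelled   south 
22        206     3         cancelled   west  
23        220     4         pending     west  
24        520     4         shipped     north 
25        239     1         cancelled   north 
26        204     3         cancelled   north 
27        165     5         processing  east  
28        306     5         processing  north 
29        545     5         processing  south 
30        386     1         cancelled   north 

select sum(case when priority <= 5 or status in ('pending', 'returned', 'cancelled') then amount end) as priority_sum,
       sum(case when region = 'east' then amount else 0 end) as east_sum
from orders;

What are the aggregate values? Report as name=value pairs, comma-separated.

priority_sum=3555, east_sum=165

[priority_sum: priority <= 5 or status in ('pending', 'returned', 'cancelled')]
order_id=20: ✓ → 494
order_id=21: ✓ → 270
order_id=22: ✓ → 206
order_id=23: ✓ → 220
order_id=24: ✓ → 520
order_id=25: ✓ → 239
order_id=26: ✓ → 204
order_id=27: ✓ → 165
order_id=28: ✓ → 306
order_id=29: ✓ → 545
order_id=30: ✓ → 386
priority_sum = 494 + 270 + 206 + 220 + 520 + 239 + 204 + 165 + 306 + 545 + 386 = 3555
—
[east_sum: region = 'east']
order_id=20: ✗
order_id=21: ✗
order_id=22: ✗
order_id=23: ✗
order_id=24: ✗
order_id=25: ✗
order_id=26: ✗
order_id=27: ✓ → 165
order_id=28: ✗
order_id=29: ✗
order_id=30: ✗
east_sum = 165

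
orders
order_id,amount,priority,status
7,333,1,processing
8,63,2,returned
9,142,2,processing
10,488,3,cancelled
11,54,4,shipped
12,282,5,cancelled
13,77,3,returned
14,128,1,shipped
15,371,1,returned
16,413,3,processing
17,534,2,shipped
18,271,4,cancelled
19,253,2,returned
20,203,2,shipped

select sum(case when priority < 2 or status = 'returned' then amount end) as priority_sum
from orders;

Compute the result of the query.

order_id=7: ✓ → 333
order_id=8: ✓ → 63
order_id=9: ✗
order_id=10: ✗
order_id=11: ✗
order_id=12: ✗
order_id=13: ✓ → 77
order_id=14: ✓ → 128
order_id=15: ✓ → 371
order_id=16: ✗
order_id=17: ✗
order_id=18: ✗
order_id=19: ✓ → 253
order_id=20: ✗
priority_sum = 333 + 63 + 77 + 128 + 371 + 253 = 1225

1225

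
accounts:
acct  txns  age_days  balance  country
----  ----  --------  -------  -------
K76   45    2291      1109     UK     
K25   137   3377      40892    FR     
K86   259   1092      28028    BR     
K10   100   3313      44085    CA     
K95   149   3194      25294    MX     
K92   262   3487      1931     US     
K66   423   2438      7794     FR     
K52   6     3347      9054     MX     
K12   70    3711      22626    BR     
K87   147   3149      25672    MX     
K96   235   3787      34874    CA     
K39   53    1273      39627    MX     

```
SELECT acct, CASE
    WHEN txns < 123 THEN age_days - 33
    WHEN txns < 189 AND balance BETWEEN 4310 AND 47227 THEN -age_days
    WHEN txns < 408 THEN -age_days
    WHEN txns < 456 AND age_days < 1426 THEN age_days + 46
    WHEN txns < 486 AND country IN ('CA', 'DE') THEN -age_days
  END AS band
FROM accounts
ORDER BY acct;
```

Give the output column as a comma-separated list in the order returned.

3280, 3678, -3377, 1240, 3314, NULL, 2258, -1092, -3149, -3487, -3194, -3787

acct=K10: txns < 123 → 3280
acct=K12: txns < 123 → 3678
acct=K25: txns < 189 AND balance BETWEEN 4310 AND 47227 → -3377
acct=K39: txns < 123 → 1240
acct=K52: txns < 123 → 3314
acct=K66: (no match → NULL) → NULL
acct=K76: txns < 123 → 2258
acct=K86: txns < 408 → -1092
acct=K87: txns < 189 AND balance BETWEEN 4310 AND 47227 → -3149
acct=K92: txns < 408 → -3487
acct=K95: txns < 189 AND balance BETWEEN 4310 AND 47227 → -3194
acct=K96: txns < 408 → -3787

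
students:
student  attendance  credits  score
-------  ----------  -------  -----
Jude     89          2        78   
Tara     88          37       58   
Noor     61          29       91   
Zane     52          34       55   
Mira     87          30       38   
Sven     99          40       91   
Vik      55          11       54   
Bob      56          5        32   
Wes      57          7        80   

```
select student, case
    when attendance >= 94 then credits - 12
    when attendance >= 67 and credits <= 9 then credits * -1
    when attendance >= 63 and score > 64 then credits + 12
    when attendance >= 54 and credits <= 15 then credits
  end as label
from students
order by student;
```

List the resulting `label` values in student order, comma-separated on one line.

5, -2, NULL, NULL, 28, NULL, 11, 7, NULL

student=Bob: attendance >= 54 and credits <= 15 → 5
student=Jude: attendance >= 67 and credits <= 9 → -2
student=Mira: (no match → NULL) → NULL
student=Noor: (no match → NULL) → NULL
student=Sven: attendance >= 94 → 28
student=Tara: (no match → NULL) → NULL
student=Vik: attendance >= 54 and credits <= 15 → 11
student=Wes: attendance >= 54 and credits <= 15 → 7
student=Zane: (no match → NULL) → NULL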